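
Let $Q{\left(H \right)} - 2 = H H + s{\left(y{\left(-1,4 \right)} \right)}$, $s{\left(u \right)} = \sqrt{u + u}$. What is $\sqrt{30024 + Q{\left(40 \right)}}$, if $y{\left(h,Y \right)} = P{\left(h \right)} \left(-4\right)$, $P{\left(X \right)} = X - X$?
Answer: $3 \sqrt{3514} \approx 177.84$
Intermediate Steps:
$P{\left(X \right)} = 0$
$y{\left(h,Y \right)} = 0$ ($y{\left(h,Y \right)} = 0 \left(-4\right) = 0$)
$s{\left(u \right)} = \sqrt{2} \sqrt{u}$ ($s{\left(u \right)} = \sqrt{2 u} = \sqrt{2} \sqrt{u}$)
$Q{\left(H \right)} = 2 + H^{2}$ ($Q{\left(H \right)} = 2 + \left(H H + \sqrt{2} \sqrt{0}\right) = 2 + \left(H^{2} + \sqrt{2} \cdot 0\right) = 2 + \left(H^{2} + 0\right) = 2 + H^{2}$)
$\sqrt{30024 + Q{\left(40 \right)}} = \sqrt{30024 + \left(2 + 40^{2}\right)} = \sqrt{30024 + \left(2 + 1600\right)} = \sqrt{30024 + 1602} = \sqrt{31626} = 3 \sqrt{3514}$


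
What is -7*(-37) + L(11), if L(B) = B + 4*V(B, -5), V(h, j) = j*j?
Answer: 370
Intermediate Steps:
V(h, j) = j²
L(B) = 100 + B (L(B) = B + 4*(-5)² = B + 4*25 = B + 100 = 100 + B)
-7*(-37) + L(11) = -7*(-37) + (100 + 11) = 259 + 111 = 370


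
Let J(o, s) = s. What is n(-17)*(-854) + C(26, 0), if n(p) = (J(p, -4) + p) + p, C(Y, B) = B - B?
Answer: 32452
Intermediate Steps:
C(Y, B) = 0
n(p) = -4 + 2*p (n(p) = (-4 + p) + p = -4 + 2*p)
n(-17)*(-854) + C(26, 0) = (-4 + 2*(-17))*(-854) + 0 = (-4 - 34)*(-854) + 0 = -38*(-854) + 0 = 32452 + 0 = 32452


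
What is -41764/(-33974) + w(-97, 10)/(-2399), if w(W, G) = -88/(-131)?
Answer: 6561070402/5338487503 ≈ 1.2290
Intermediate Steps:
w(W, G) = 88/131 (w(W, G) = -88*(-1/131) = 88/131)
-41764/(-33974) + w(-97, 10)/(-2399) = -41764/(-33974) + (88/131)/(-2399) = -41764*(-1/33974) + (88/131)*(-1/2399) = 20882/16987 - 88/314269 = 6561070402/5338487503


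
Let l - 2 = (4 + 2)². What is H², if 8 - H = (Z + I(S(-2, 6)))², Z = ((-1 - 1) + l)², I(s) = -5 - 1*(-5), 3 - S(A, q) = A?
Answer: 2821083033664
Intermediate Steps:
S(A, q) = 3 - A
I(s) = 0 (I(s) = -5 + 5 = 0)
l = 38 (l = 2 + (4 + 2)² = 2 + 6² = 2 + 36 = 38)
Z = 1296 (Z = ((-1 - 1) + 38)² = (-2 + 38)² = 36² = 1296)
H = -1679608 (H = 8 - (1296 + 0)² = 8 - 1*1296² = 8 - 1*1679616 = 8 - 1679616 = -1679608)
H² = (-1679608)² = 2821083033664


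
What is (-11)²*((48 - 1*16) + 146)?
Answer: 21538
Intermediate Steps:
(-11)²*((48 - 1*16) + 146) = 121*((48 - 16) + 146) = 121*(32 + 146) = 121*178 = 21538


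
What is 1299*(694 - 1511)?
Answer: -1061283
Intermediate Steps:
1299*(694 - 1511) = 1299*(-817) = -1061283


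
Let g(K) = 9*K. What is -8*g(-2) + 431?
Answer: 575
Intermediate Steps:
-8*g(-2) + 431 = -72*(-2) + 431 = -8*(-18) + 431 = 144 + 431 = 575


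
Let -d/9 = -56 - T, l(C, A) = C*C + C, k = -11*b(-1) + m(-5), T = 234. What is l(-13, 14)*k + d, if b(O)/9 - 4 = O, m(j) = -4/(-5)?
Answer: -217986/5 ≈ -43597.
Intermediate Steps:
m(j) = ⅘ (m(j) = -4*(-⅕) = ⅘)
b(O) = 36 + 9*O
k = -1481/5 (k = -11*(36 + 9*(-1)) + ⅘ = -11*(36 - 9) + ⅘ = -11*27 + ⅘ = -297 + ⅘ = -1481/5 ≈ -296.20)
l(C, A) = C + C² (l(C, A) = C² + C = C + C²)
d = 2610 (d = -9*(-56 - 1*234) = -9*(-56 - 234) = -9*(-290) = 2610)
l(-13, 14)*k + d = -13*(1 - 13)*(-1481/5) + 2610 = -13*(-12)*(-1481/5) + 2610 = 156*(-1481/5) + 2610 = -231036/5 + 2610 = -217986/5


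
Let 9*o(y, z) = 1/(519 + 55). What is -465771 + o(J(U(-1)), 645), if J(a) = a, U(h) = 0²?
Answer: -2406172985/5166 ≈ -4.6577e+5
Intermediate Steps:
U(h) = 0
o(y, z) = 1/5166 (o(y, z) = 1/(9*(519 + 55)) = (⅑)/574 = (⅑)*(1/574) = 1/5166)
-465771 + o(J(U(-1)), 645) = -465771 + 1/5166 = -2406172985/5166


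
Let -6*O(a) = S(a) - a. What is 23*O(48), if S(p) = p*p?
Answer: -8648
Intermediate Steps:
S(p) = p²
O(a) = -a²/6 + a/6 (O(a) = -(a² - a)/6 = -a²/6 + a/6)
23*O(48) = 23*((⅙)*48*(1 - 1*48)) = 23*((⅙)*48*(1 - 48)) = 23*((⅙)*48*(-47)) = 23*(-376) = -8648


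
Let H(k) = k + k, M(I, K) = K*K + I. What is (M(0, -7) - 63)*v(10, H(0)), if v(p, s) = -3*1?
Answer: 42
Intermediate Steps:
M(I, K) = I + K**2 (M(I, K) = K**2 + I = I + K**2)
H(k) = 2*k
v(p, s) = -3
(M(0, -7) - 63)*v(10, H(0)) = ((0 + (-7)**2) - 63)*(-3) = ((0 + 49) - 63)*(-3) = (49 - 63)*(-3) = -14*(-3) = 42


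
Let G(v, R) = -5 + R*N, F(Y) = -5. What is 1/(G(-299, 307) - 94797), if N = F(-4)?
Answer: -1/96337 ≈ -1.0380e-5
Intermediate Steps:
N = -5
G(v, R) = -5 - 5*R (G(v, R) = -5 + R*(-5) = -5 - 5*R)
1/(G(-299, 307) - 94797) = 1/((-5 - 5*307) - 94797) = 1/((-5 - 1535) - 94797) = 1/(-1540 - 94797) = 1/(-96337) = -1/96337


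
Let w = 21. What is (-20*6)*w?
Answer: -2520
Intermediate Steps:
(-20*6)*w = -20*6*21 = -120*21 = -2520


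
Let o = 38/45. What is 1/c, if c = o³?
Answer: 91125/54872 ≈ 1.6607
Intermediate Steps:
o = 38/45 (o = 38*(1/45) = 38/45 ≈ 0.84444)
c = 54872/91125 (c = (38/45)³ = 54872/91125 ≈ 0.60216)
1/c = 1/(54872/91125) = 91125/54872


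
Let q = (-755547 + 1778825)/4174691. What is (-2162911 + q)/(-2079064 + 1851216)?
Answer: 9029484062223/951194994968 ≈ 9.4928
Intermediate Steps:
q = 1023278/4174691 (q = 1023278*(1/4174691) = 1023278/4174691 ≈ 0.24511)
(-2162911 + q)/(-2079064 + 1851216) = (-2162911 + 1023278/4174691)/(-2079064 + 1851216) = -9029484062223/4174691/(-227848) = -9029484062223/4174691*(-1/227848) = 9029484062223/951194994968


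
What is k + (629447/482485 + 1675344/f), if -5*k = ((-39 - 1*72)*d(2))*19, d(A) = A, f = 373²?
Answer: 57524792916137/67127655565 ≈ 856.95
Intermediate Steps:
f = 139129
k = 4218/5 (k = -(-39 - 1*72)*2*19/5 = -(-39 - 72)*2*19/5 = -(-111*2)*19/5 = -(-222)*19/5 = -⅕*(-4218) = 4218/5 ≈ 843.60)
k + (629447/482485 + 1675344/f) = 4218/5 + (629447/482485 + 1675344/139129) = 4218/5 + 895902681503/67127655565 = 57524792916137/67127655565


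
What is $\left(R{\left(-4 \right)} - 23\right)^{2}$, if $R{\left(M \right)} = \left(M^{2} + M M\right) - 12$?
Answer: $9$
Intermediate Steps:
$R{\left(M \right)} = -12 + 2 M^{2}$ ($R{\left(M \right)} = \left(M^{2} + M^{2}\right) - 12 = 2 M^{2} - 12 = -12 + 2 M^{2}$)
$\left(R{\left(-4 \right)} - 23\right)^{2} = \left(\left(-12 + 2 \left(-4\right)^{2}\right) - 23\right)^{2} = \left(\left(-12 + 2 \cdot 16\right) - 23\right)^{2} = \left(\left(-12 + 32\right) - 23\right)^{2} = \left(20 - 23\right)^{2} = \left(-3\right)^{2} = 9$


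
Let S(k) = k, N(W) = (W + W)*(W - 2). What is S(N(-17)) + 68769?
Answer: 69415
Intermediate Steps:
N(W) = 2*W*(-2 + W) (N(W) = (2*W)*(-2 + W) = 2*W*(-2 + W))
S(N(-17)) + 68769 = 2*(-17)*(-2 - 17) + 68769 = 2*(-17)*(-19) + 68769 = 646 + 68769 = 69415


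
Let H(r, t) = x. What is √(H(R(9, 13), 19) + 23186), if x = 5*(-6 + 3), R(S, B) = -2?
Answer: √23171 ≈ 152.22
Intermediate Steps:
x = -15 (x = 5*(-3) = -15)
H(r, t) = -15
√(H(R(9, 13), 19) + 23186) = √(-15 + 23186) = √23171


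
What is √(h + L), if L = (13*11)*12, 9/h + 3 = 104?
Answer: 5*√700233/101 ≈ 41.426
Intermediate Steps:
h = 9/101 (h = 9/(-3 + 104) = 9/101 ≈ 0.089109)
L = 1716 (L = 143*12 = 1716)
√(h + L) = √(9/101 + 1716) = √(173325/101) = 5*√700233/101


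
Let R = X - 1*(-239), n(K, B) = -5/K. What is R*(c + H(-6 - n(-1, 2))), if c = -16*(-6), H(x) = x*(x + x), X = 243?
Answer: 162916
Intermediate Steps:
H(x) = 2*x**2 (H(x) = x*(2*x) = 2*x**2)
R = 482 (R = 243 - 1*(-239) = 243 + 239 = 482)
c = 96
R*(c + H(-6 - n(-1, 2))) = 482*(96 + 2*(-6 - (-5)/(-1))**2) = 482*(96 + 2*(-6 - (-5)*(-1))**2) = 482*(96 + 2*(-6 - 1*5)**2) = 482*(96 + 2*(-6 - 5)**2) = 482*(96 + 2*(-11)**2) = 482*(96 + 2*121) = 482*(96 + 242) = 482*338 = 162916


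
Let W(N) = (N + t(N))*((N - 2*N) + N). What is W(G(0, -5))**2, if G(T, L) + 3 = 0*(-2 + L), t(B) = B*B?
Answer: 0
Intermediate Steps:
t(B) = B**2
G(T, L) = -3 (G(T, L) = -3 + 0*(-2 + L) = -3 + 0 = -3)
W(N) = 0 (W(N) = (N + N**2)*((N - 2*N) + N) = (N + N**2)*(-N + N) = (N + N**2)*0 = 0)
W(G(0, -5))**2 = 0**2 = 0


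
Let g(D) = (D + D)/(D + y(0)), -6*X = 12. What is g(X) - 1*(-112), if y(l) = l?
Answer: 114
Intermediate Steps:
X = -2 (X = -1/6*12 = -2)
g(D) = 2 (g(D) = (D + D)/(D + 0) = (2*D)/D = 2)
g(X) - 1*(-112) = 2 - 1*(-112) = 2 + 112 = 114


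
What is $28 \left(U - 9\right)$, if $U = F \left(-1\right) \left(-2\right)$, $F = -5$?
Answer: $-532$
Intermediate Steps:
$U = -10$ ($U = \left(-5\right) \left(-1\right) \left(-2\right) = 5 \left(-2\right) = -10$)
$28 \left(U - 9\right) = 28 \left(-10 - 9\right) = 28 \left(-19\right) = -532$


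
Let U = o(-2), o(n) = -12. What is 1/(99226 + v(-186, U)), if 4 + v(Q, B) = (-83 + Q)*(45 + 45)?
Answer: 1/75012 ≈ 1.3331e-5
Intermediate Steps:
U = -12
v(Q, B) = -7474 + 90*Q (v(Q, B) = -4 + (-83 + Q)*(45 + 45) = -4 + (-83 + Q)*90 = -4 + (-7470 + 90*Q) = -7474 + 90*Q)
1/(99226 + v(-186, U)) = 1/(99226 + (-7474 + 90*(-186))) = 1/(99226 + (-7474 - 16740)) = 1/(99226 - 24214) = 1/75012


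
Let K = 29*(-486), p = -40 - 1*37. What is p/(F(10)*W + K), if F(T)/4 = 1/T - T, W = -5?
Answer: 77/13896 ≈ 0.0055412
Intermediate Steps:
p = -77 (p = -40 - 37 = -77)
F(T) = -4*T + 4/T (F(T) = 4*(1/T - T) = -4*T + 4/T)
K = -14094
p/(F(10)*W + K) = -77/((-4*10 + 4/10)*(-5) - 14094) = -77/((-40 + 4*(1/10))*(-5) - 14094) = -77/((-40 + 2/5)*(-5) - 14094) = -77/(-198/5*(-5) - 14094) = -77/(198 - 14094) = -77/(-13896) = -1/13896*(-77) = 77/13896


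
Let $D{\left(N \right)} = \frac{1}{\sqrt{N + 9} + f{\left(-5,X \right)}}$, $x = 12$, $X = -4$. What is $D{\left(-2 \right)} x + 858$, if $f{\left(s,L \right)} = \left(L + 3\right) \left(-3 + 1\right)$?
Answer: $850 + 4 \sqrt{7} \approx 860.58$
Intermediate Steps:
$f{\left(s,L \right)} = -6 - 2 L$ ($f{\left(s,L \right)} = \left(3 + L\right) \left(-2\right) = -6 - 2 L$)
$D{\left(N \right)} = \frac{1}{2 + \sqrt{9 + N}}$ ($D{\left(N \right)} = \frac{1}{\sqrt{N + 9} - -2} = \frac{1}{\sqrt{9 + N} + \left(-6 + 8\right)} = \frac{1}{\sqrt{9 + N} + 2} = \frac{1}{2 + \sqrt{9 + N}}$)
$D{\left(-2 \right)} x + 858 = \frac{1}{2 + \sqrt{9 - 2}} \cdot 12 + 858 = \frac{1}{2 + \sqrt{7}} \cdot 12 + 858 = \frac{12}{2 + \sqrt{7}} + 858 = 858 + \frac{12}{2 + \sqrt{7}}$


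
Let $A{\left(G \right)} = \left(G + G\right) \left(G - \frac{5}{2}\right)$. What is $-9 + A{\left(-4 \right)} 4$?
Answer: $199$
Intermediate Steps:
$A{\left(G \right)} = 2 G \left(- \frac{5}{2} + G\right)$ ($A{\left(G \right)} = 2 G \left(G - \frac{5}{2}\right) = 2 G \left(- \frac{5}{2} + G\right)$)
$-9 + A{\left(-4 \right)} 4 = -9 + - 4 \left(-5 + 2 \left(-4\right)\right) 4 = -9 + - 4 \left(-5 - 8\right) 4 = -9 + \left(-4\right) \left(-13\right) 4 = -9 + 52 \cdot 4 = -9 + 208 = 199$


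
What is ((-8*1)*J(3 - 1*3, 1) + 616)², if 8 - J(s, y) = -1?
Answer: 295936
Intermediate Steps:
J(s, y) = 9 (J(s, y) = 8 - 1*(-1) = 8 + 1 = 9)
((-8*1)*J(3 - 1*3, 1) + 616)² = (-8*1*9 + 616)² = (-8*9 + 616)² = (-72 + 616)² = 544² = 295936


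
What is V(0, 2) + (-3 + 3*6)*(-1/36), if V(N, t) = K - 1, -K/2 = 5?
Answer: -137/12 ≈ -11.417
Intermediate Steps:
K = -10 (K = -2*5 = -10)
V(N, t) = -11 (V(N, t) = -10 - 1 = -11)
V(0, 2) + (-3 + 3*6)*(-1/36) = -11 + (-3 + 3*6)*(-1/36) = -11 + (-3 + 18)*(-1*1/36) = -11 + 15*(-1/36) = -11 - 5/12 = -137/12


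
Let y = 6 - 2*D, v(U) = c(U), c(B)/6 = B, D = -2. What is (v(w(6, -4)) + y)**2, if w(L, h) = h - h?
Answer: 100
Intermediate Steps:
w(L, h) = 0
c(B) = 6*B
v(U) = 6*U
y = 10 (y = 6 - 2*(-2) = 6 + 4 = 10)
(v(w(6, -4)) + y)**2 = (6*0 + 10)**2 = (0 + 10)**2 = 10**2 = 100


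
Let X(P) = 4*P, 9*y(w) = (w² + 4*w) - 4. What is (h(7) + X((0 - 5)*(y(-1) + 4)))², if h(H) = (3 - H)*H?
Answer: 692224/81 ≈ 8546.0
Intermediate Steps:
y(w) = -4/9 + w²/9 + 4*w/9 (y(w) = ((w² + 4*w) - 4)/9 = (-4 + w² + 4*w)/9 = -4/9 + w²/9 + 4*w/9)
h(H) = H*(3 - H)
(h(7) + X((0 - 5)*(y(-1) + 4)))² = (7*(3 - 1*7) + 4*((0 - 5)*((-4/9 + (⅑)*(-1)² + (4/9)*(-1)) + 4)))² = (7*(3 - 7) + 4*(-5*((-4/9 + (⅑)*1 - 4/9) + 4)))² = (7*(-4) + 4*(-5*((-4/9 + ⅑ - 4/9) + 4)))² = (-28 + 4*(-5*(-7/9 + 4)))² = (-28 + 4*(-5*29/9))² = (-28 + 4*(-145/9))² = (-28 - 580/9)² = (-832/9)² = 692224/81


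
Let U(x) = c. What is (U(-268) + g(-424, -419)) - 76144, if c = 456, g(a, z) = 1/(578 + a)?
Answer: -11655951/154 ≈ -75688.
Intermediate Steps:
U(x) = 456
(U(-268) + g(-424, -419)) - 76144 = (456 + 1/(578 - 424)) - 76144 = (456 + 1/154) - 76144 = 70225/154 - 76144 = -11655951/154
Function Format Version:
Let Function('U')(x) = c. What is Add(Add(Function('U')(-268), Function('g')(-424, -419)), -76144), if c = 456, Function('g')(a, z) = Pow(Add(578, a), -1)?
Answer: Rational(-11655951, 154) ≈ -75688.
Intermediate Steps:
Function('U')(x) = 456
Add(Add(Function('U')(-268), Function('g')(-424, -419)), -76144) = Add(Add(456, Pow(Add(578, -424), -1)), -76144) = Add(Add(456, Pow(154, -1)), -76144) = Add(Add(456, Rational(1, 154)), -76144) = Add(Rational(70225, 154), -76144) = Rational(-11655951, 154)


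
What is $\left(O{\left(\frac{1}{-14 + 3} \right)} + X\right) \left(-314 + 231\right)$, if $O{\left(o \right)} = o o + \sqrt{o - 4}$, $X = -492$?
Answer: $\frac{4941073}{121} - \frac{249 i \sqrt{55}}{11} \approx 40835.0 - 167.88 i$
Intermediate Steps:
$O{\left(o \right)} = o^{2} + \sqrt{-4 + o}$
$\left(O{\left(\frac{1}{-14 + 3} \right)} + X\right) \left(-314 + 231\right) = \left(\left(\left(\frac{1}{-14 + 3}\right)^{2} + \sqrt{-4 + \frac{1}{-14 + 3}}\right) - 492\right) \left(-314 + 231\right) = \left(\left(\left(\frac{1}{-11}\right)^{2} + \sqrt{-4 + \frac{1}{-11}}\right) - 492\right) \left(-83\right) = \left(\left(\left(- \frac{1}{11}\right)^{2} + \sqrt{-4 - \frac{1}{11}}\right) - 492\right) \left(-83\right) = \left(\left(\frac{1}{121} + \sqrt{- \frac{45}{11}}\right) - 492\right) \left(-83\right) = \left(\left(\frac{1}{121} + \frac{3 i \sqrt{55}}{11}\right) - 492\right) \left(-83\right) = \left(- \frac{59531}{121} + \frac{3 i \sqrt{55}}{11}\right) \left(-83\right) = \frac{4941073}{121} - \frac{249 i \sqrt{55}}{11}$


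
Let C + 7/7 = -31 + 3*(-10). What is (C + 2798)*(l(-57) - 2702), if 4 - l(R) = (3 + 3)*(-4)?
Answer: -7316064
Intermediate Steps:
l(R) = 28 (l(R) = 4 - (3 + 3)*(-4) = 4 - 6*(-4) = 4 - 1*(-24) = 4 + 24 = 28)
C = -62 (C = -1 + (-31 + 3*(-10)) = -1 + (-31 - 30) = -1 - 61 = -62)
(C + 2798)*(l(-57) - 2702) = (-62 + 2798)*(28 - 2702) = 2736*(-2674) = -7316064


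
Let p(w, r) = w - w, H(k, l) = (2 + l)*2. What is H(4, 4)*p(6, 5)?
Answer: 0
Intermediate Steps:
H(k, l) = 4 + 2*l
p(w, r) = 0
H(4, 4)*p(6, 5) = (4 + 2*4)*0 = (4 + 8)*0 = 12*0 = 0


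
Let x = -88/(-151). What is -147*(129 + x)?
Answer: -2876349/151 ≈ -19049.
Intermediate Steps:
x = 88/151 (x = -88*(-1/151) = 88/151 ≈ 0.58278)
-147*(129 + x) = -147*(129 + 88/151) = -147*19567/151 = -2876349/151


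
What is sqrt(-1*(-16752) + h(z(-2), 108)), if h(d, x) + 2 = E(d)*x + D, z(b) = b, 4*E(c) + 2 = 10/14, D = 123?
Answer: 2*sqrt(206269)/7 ≈ 129.76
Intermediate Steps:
E(c) = -9/28 (E(c) = -1/2 + (10/14)/4 = -1/2 + (10*(1/14))/4 = -1/2 + (1/4)*(5/7) = -1/2 + 5/28 = -9/28)
h(d, x) = 121 - 9*x/28 (h(d, x) = -2 + (-9*x/28 + 123) = -2 + (123 - 9*x/28) = 121 - 9*x/28)
sqrt(-1*(-16752) + h(z(-2), 108)) = sqrt(-1*(-16752) + (121 - 9/28*108)) = sqrt(16752 + (121 - 243/7)) = sqrt(16752 + 604/7) = sqrt(117868/7) = 2*sqrt(206269)/7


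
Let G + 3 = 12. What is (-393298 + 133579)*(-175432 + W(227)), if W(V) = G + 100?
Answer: 45534714237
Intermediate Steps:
G = 9 (G = -3 + 12 = 9)
W(V) = 109 (W(V) = 9 + 100 = 109)
(-393298 + 133579)*(-175432 + W(227)) = (-393298 + 133579)*(-175432 + 109) = -259719*(-175323) = 45534714237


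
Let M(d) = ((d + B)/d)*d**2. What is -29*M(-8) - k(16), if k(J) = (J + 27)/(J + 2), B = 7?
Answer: -4219/18 ≈ -234.39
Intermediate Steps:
k(J) = (27 + J)/(2 + J)
M(d) = d*(7 + d) (M(d) = ((d + 7)/d)*d**2 = ((7 + d)/d)*d**2 = d*(7 + d))
-29*M(-8) - k(16) = -(-232)*(7 - 8) - (27 + 16)/(2 + 16) = -(-232)*(-1) - 43/18 = -29*8 - 43/18 = -232 - 1*43/18 = -232 - 43/18 = -4219/18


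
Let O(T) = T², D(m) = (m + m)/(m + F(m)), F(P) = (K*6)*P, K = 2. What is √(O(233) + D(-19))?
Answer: √9174867/13 ≈ 233.00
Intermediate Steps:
F(P) = 12*P (F(P) = (2*6)*P = 12*P)
D(m) = 2/13 (D(m) = (m + m)/(m + 12*m) = (2*m)/((13*m)) = (2*m)*(1/(13*m)) = 2/13)
√(O(233) + D(-19)) = √(233² + 2/13) = √(54289 + 2/13) = √(705759/13) = √9174867/13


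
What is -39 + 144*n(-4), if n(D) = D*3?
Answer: -1767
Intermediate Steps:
n(D) = 3*D
-39 + 144*n(-4) = -39 + 144*(3*(-4)) = -39 + 144*(-12) = -39 - 1728 = -1767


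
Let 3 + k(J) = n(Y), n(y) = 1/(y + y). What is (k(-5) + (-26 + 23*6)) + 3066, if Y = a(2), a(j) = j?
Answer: 12701/4 ≈ 3175.3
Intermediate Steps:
Y = 2
n(y) = 1/(2*y)
k(J) = -11/4 (k(J) = -3 + (½)/2 = -3 + (½)*(½) = -3 + ¼ = -11/4)
(k(-5) + (-26 + 23*6)) + 3066 = (-11/4 + (-26 + 23*6)) + 3066 = (-11/4 + (-26 + 138)) + 3066 = (-11/4 + 112) + 3066 = 437/4 + 3066 = 12701/4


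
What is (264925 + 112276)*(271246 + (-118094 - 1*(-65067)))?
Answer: 82312425019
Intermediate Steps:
(264925 + 112276)*(271246 + (-118094 - 1*(-65067))) = 377201*(271246 + (-118094 + 65067)) = 377201*(271246 - 53027) = 377201*218219 = 82312425019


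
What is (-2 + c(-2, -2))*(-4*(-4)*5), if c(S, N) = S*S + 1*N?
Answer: 0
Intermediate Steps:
c(S, N) = N + S**2 (c(S, N) = S**2 + N = N + S**2)
(-2 + c(-2, -2))*(-4*(-4)*5) = (-2 + (-2 + (-2)**2))*(-4*(-4)*5) = (-2 + (-2 + 4))*(16*5) = (-2 + 2)*80 = 0*80 = 0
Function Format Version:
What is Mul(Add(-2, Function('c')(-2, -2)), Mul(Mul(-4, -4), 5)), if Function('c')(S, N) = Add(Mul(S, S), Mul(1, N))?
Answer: 0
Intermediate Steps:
Function('c')(S, N) = Add(N, Pow(S, 2)) (Function('c')(S, N) = Add(Pow(S, 2), N) = Add(N, Pow(S, 2)))
Mul(Add(-2, Function('c')(-2, -2)), Mul(Mul(-4, -4), 5)) = Mul(Add(-2, Add(-2, Pow(-2, 2))), Mul(Mul(-4, -4), 5)) = Mul(Add(-2, Add(-2, 4)), Mul(16, 5)) = Mul(Add(-2, 2), 80) = Mul(0, 80) = 0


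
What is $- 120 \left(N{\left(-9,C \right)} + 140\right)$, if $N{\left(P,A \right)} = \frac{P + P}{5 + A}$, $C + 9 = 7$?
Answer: $-16080$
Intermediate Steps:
$C = -2$ ($C = -9 + 7 = -2$)
$N{\left(P,A \right)} = \frac{2 P}{5 + A}$
$- 120 \left(N{\left(-9,C \right)} + 140\right) = - 120 \left(2 \left(-9\right) \frac{1}{5 - 2} + 140\right) = - 120 \left(2 \left(-9\right) \frac{1}{3} + 140\right) = - 120 \left(-6 + 140\right) = \left(-120\right) 134 = -16080$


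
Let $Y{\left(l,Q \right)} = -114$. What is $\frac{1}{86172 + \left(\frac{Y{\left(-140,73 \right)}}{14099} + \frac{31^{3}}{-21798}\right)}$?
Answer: $\frac{307330002}{26482818424063} \approx 1.1605 \cdot 10^{-5}$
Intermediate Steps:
$\frac{1}{86172 + \left(\frac{Y{\left(-140,73 \right)}}{14099} + \frac{31^{3}}{-21798}\right)} = \frac{1}{86172 + \left(- \frac{114}{14099} + \frac{31^{3}}{-21798}\right)} = \frac{1}{86172 + \left(\left(-114\right) \frac{1}{14099} + 29791 \left(- \frac{1}{21798}\right)\right)} = \frac{1}{86172 - \frac{422508281}{307330002}} = \frac{1}{\frac{26482818424063}{307330002}} = \frac{307330002}{26482818424063}$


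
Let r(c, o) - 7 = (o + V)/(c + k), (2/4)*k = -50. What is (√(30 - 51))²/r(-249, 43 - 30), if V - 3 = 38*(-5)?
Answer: -7329/2617 ≈ -2.8005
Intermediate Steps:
k = -100 (k = 2*(-50) = -100)
V = -187 (V = 3 + 38*(-5) = 3 - 190 = -187)
r(c, o) = 7 + (-187 + o)/(-100 + c) (r(c, o) = 7 + (o - 187)/(c - 100) = 7 + (-187 + o)/(-100 + c))
(√(30 - 51))²/r(-249, 43 - 30) = (√(30 - 51))²/(((-887 + (43 - 30) + 7*(-249))/(-100 - 249))) = (√(-21))²/(((-887 + 13 - 1743)/(-349))) = (I*√21)²/((-1/349*(-2617))) = -21/2617/349 = -21*349/2617 = -7329/2617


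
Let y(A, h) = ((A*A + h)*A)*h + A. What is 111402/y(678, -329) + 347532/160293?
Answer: 1978318050945991/912464735217182 ≈ 2.1681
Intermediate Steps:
y(A, h) = A + A*h*(h + A**2) (y(A, h) = ((A**2 + h)*A)*h + A = ((h + A**2)*A)*h + A = (A*(h + A**2))*h + A = A*h*(h + A**2) + A = A + A*h*(h + A**2))
111402/y(678, -329) + 347532/160293 = 111402/((678*(1 + (-329)**2 - 329*678**2))) + 347532/160293 = 111402/((678*(1 + 108241 - 329*459684))) + 347532*(1/160293) = 111402/((678*(1 + 108241 - 151236036))) + 115844/53431 = 111402/((678*(-151127794))) + 115844/53431 = 111402/(-102464644332) + 115844/53431 = 111402*(-1/102464644332) + 115844/53431 = -18567/17077440722 + 115844/53431 = 1978318050945991/912464735217182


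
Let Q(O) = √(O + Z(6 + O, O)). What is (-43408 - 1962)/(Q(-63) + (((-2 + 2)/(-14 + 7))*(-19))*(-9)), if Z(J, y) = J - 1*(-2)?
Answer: 22685*I*√118/59 ≈ 4176.6*I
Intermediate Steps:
Z(J, y) = 2 + J (Z(J, y) = J + 2 = 2 + J)
Q(O) = √(8 + 2*O) (Q(O) = √(O + (2 + (6 + O))) = √(O + (8 + O)) = √(8 + 2*O))
(-43408 - 1962)/(Q(-63) + (((-2 + 2)/(-14 + 7))*(-19))*(-9)) = (-43408 - 1962)/(√(8 + 2*(-63)) + (((-2 + 2)/(-14 + 7))*(-19))*(-9)) = -45370/(√(8 - 126) + ((0/(-7))*(-19))*(-9)) = -45370/(√(-118) + ((0*(-⅐))*(-19))*(-9)) = -45370/(I*√118 + (0*(-19))*(-9)) = -45370/(I*√118 + 0*(-9)) = -45370/(I*√118 + 0) = -45370*(-I*√118/118) = -(-22685)*I*√118/59 = 22685*I*√118/59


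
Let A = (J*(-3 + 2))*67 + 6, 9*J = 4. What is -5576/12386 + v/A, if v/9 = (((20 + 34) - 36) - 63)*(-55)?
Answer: -1242138307/1325302 ≈ -937.25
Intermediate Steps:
J = 4/9 (J = (⅑)*4 = 4/9 ≈ 0.44444)
v = 22275 (v = 9*((((20 + 34) - 36) - 63)*(-55)) = 9*(((54 - 36) - 63)*(-55)) = 9*((18 - 63)*(-55)) = 9*(-45*(-55)) = 9*2475 = 22275)
A = -214/9 (A = (4*(-3 + 2)/9)*67 + 6 = ((4/9)*(-1))*67 + 6 = -4/9*67 + 6 = -268/9 + 6 = -214/9 ≈ -23.778)
-5576/12386 + v/A = -5576/12386 + 22275/(-214/9) = -5576*1/12386 + 22275*(-9/214) = -2788/6193 - 200475/214 = -1242138307/1325302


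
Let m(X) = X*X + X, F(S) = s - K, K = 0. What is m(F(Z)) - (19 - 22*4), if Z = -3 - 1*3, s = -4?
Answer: 81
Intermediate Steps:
Z = -6 (Z = -3 - 3 = -6)
F(S) = -4 (F(S) = -4 - 1*0 = -4 + 0 = -4)
m(X) = X + X² (m(X) = X² + X = X + X²)
m(F(Z)) - (19 - 22*4) = -4*(1 - 4) - (19 - 22*4) = -4*(-3) - (19 - 88) = 12 - 1*(-69) = 12 + 69 = 81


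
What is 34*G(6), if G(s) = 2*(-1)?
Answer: -68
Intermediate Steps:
G(s) = -2
34*G(6) = 34*(-2) = -68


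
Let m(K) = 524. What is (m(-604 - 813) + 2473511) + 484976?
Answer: 2959011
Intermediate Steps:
(m(-604 - 813) + 2473511) + 484976 = (524 + 2473511) + 484976 = 2474035 + 484976 = 2959011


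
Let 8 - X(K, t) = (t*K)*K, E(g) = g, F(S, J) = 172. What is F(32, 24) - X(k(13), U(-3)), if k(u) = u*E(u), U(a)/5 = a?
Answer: -428251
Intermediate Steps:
U(a) = 5*a
k(u) = u² (k(u) = u*u = u²)
X(K, t) = 8 - t*K² (X(K, t) = 8 - t*K*K = 8 - K*t*K = 8 - t*K²)
F(32, 24) - X(k(13), U(-3)) = 172 - (8 - 5*(-3)*(13²)²) = 172 - (8 - 1*(-15)*169²) = 172 - (8 - 1*(-15)*28561) = 172 - (8 + 428415) = 172 - 1*428423 = 172 - 428423 = -428251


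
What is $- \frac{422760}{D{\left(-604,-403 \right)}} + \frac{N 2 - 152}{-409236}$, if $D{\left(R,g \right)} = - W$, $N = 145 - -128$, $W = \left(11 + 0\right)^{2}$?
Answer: $\frac{86504281843}{24758778} \approx 3493.9$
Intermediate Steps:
$W = 121$ ($W = 11^{2} = 121$)
$N = 273$ ($N = 145 + 128 = 273$)
$D{\left(R,g \right)} = -121$ ($D{\left(R,g \right)} = \left(-1\right) 121 = -121$)
$- \frac{422760}{D{\left(-604,-403 \right)}} + \frac{N 2 - 152}{-409236} = - \frac{422760}{-121} + \frac{273 \cdot 2 - 152}{-409236} = \left(-422760\right) \left(- \frac{1}{121}\right) + \left(546 - 152\right) \left(- \frac{1}{409236}\right) = \frac{422760}{121} + 394 \left(- \frac{1}{409236}\right) = \frac{422760}{121} - \frac{197}{204618} = \frac{86504281843}{24758778}$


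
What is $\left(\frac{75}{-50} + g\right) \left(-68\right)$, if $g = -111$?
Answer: $7650$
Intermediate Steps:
$\left(\frac{75}{-50} + g\right) \left(-68\right) = \left(\frac{75}{-50} - 111\right) \left(-68\right) = \left(75 \left(- \frac{1}{50}\right) - 111\right) \left(-68\right) = \left(- \frac{3}{2} - 111\right) \left(-68\right) = \left(- \frac{225}{2}\right) \left(-68\right) = 7650$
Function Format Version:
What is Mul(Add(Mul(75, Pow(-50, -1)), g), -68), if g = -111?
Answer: 7650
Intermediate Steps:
Mul(Add(Mul(75, Pow(-50, -1)), g), -68) = Mul(Add(Mul(75, Pow(-50, -1)), -111), -68) = Mul(Add(Mul(75, Rational(-1, 50)), -111), -68) = Mul(Add(Rational(-3, 2), -111), -68) = Mul(Rational(-225, 2), -68) = 7650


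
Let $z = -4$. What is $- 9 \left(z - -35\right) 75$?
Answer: $-20925$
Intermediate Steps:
$- 9 \left(z - -35\right) 75 = - 9 \left(-4 - -35\right) 75 = - 9 \left(-4 + 35\right) 75 = \left(-9\right) 31 \cdot 75 = \left(-279\right) 75 = -20925$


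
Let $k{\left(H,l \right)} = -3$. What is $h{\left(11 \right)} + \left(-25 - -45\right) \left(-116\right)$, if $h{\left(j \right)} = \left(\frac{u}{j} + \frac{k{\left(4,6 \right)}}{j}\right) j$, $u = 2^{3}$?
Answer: $-2315$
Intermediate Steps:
$u = 8$
$h{\left(j \right)} = 5$ ($h{\left(j \right)} = \left(\frac{8}{j} - \frac{3}{j}\right) j = \frac{5}{j} j = 5$)
$h{\left(11 \right)} + \left(-25 - -45\right) \left(-116\right) = 5 + \left(-25 - -45\right) \left(-116\right) = 5 + \left(-25 + 45\right) \left(-116\right) = 5 + 20 \left(-116\right) = 5 - 2320 = -2315$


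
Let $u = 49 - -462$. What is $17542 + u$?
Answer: $18053$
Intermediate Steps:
$u = 511$ ($u = 49 + 462 = 511$)
$17542 + u = 17542 + 511 = 18053$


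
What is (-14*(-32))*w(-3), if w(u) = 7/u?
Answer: -3136/3 ≈ -1045.3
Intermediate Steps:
(-14*(-32))*w(-3) = (-14*(-32))*(7/(-3)) = 448*(7*(-⅓)) = 448*(-7/3) = -3136/3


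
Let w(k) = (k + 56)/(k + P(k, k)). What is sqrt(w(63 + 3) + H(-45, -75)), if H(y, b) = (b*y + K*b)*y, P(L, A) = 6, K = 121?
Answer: sqrt(9234061)/6 ≈ 506.46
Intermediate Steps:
H(y, b) = y*(121*b + b*y) (H(y, b) = (b*y + 121*b)*y = (121*b + b*y)*y = y*(121*b + b*y))
w(k) = (56 + k)/(6 + k) (w(k) = (k + 56)/(k + 6) = (56 + k)/(6 + k))
sqrt(w(63 + 3) + H(-45, -75)) = sqrt((56 + (63 + 3))/(6 + (63 + 3)) - 75*(-45)*(121 - 45)) = sqrt((56 + 66)/(6 + 66) - 75*(-45)*76) = sqrt(122/72 + 256500) = sqrt((1/72)*122 + 256500) = sqrt(61/36 + 256500) = sqrt(9234061/36) = sqrt(9234061)/6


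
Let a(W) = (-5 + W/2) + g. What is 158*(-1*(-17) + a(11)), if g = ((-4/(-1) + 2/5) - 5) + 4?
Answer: 16511/5 ≈ 3302.2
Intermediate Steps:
g = 17/5 (g = ((-4*(-1) + 2*(1/5)) - 5) + 4 = ((4 + 2/5) - 5) + 4 = (22/5 - 5) + 4 = -3/5 + 4 = 17/5 ≈ 3.4000)
a(W) = -8/5 + W/2 (a(W) = (-5 + W/2) + 17/5 = -8/5 + W/2)
158*(-1*(-17) + a(11)) = 158*(-1*(-17) + (-8/5 + (1/2)*11)) = 158*(17 + (-8/5 + 11/2)) = 158*(17 + 39/10) = 158*(209/10) = 16511/5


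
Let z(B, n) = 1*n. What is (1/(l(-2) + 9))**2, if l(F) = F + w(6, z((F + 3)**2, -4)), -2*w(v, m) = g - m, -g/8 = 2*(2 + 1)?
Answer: 1/841 ≈ 0.0011891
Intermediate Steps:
g = -48 (g = -16*(2 + 1) = -16*3 = -8*6 = -48)
z(B, n) = n
w(v, m) = 24 + m/2 (w(v, m) = -(-48 - m)/2 = 24 + m/2)
l(F) = 22 + F (l(F) = F + (24 + (1/2)*(-4)) = F + (24 - 2) = F + 22 = 22 + F)
(1/(l(-2) + 9))**2 = (1/((22 - 2) + 9))**2 = (1/(20 + 9))**2 = (1/29)**2 = 1/841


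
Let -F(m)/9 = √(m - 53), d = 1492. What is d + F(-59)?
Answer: 1492 - 36*I*√7 ≈ 1492.0 - 95.247*I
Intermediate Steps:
F(m) = -9*√(-53 + m) (F(m) = -9*√(m - 53) = -9*√(-53 + m))
d + F(-59) = 1492 - 9*√(-53 - 59) = 1492 - 36*I*√7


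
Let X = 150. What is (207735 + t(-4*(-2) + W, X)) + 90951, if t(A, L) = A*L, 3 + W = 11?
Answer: 301086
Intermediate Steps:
W = 8 (W = -3 + 11 = 8)
(207735 + t(-4*(-2) + W, X)) + 90951 = (207735 + (-4*(-2) + 8)*150) + 90951 = (207735 + (8 + 8)*150) + 90951 = (207735 + 16*150) + 90951 = (207735 + 2400) + 90951 = 210135 + 90951 = 301086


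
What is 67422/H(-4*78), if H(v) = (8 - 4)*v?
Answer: -11237/208 ≈ -54.024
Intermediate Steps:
H(v) = 4*v
67422/H(-4*78) = 67422/((4*(-4*78))) = 67422/((4*(-312))) = 67422/(-1248) = 67422*(-1/1248) = -11237/208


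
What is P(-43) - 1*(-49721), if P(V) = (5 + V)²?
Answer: 51165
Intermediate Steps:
P(-43) - 1*(-49721) = (5 - 43)² - 1*(-49721) = (-38)² + 49721 = 1444 + 49721 = 51165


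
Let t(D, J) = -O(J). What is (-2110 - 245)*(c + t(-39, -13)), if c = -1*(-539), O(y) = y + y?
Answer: -1330575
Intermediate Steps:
O(y) = 2*y
t(D, J) = -2*J
c = 539
(-2110 - 245)*(c + t(-39, -13)) = (-2110 - 245)*(539 - 2*(-13)) = -2355*(539 + 26) = -2355*565 = -1330575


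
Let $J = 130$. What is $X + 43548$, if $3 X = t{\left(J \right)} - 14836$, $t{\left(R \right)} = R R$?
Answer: $44236$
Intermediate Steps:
$t{\left(R \right)} = R^{2}$
$X = 688$ ($X = \frac{130^{2} - 14836}{3} = \frac{16900 - 14836}{3} = \frac{1}{3} \cdot 2064 = 688$)
$X + 43548 = 688 + 43548 = 44236$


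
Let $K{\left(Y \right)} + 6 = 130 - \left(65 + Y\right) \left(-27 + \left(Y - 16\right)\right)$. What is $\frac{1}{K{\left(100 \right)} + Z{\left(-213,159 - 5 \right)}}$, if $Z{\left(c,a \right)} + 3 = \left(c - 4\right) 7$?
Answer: $- \frac{1}{10803} \approx -9.2567 \cdot 10^{-5}$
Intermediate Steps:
$Z{\left(c,a \right)} = -31 + 7 c$ ($Z{\left(c,a \right)} = -3 + \left(c - 4\right) 7 = -3 + \left(-4 + c\right) 7 = -3 + \left(-28 + 7 c\right) = -31 + 7 c$)
$K{\left(Y \right)} = 124 - \left(-43 + Y\right) \left(65 + Y\right)$ ($K{\left(Y \right)} = -6 - \left(-130 + \left(65 + Y\right) \left(-27 + \left(Y - 16\right)\right)\right) = -6 - \left(-130 + \left(65 + Y\right) \left(-27 + \left(-16 + Y\right)\right)\right) = -6 - \left(-130 + \left(65 + Y\right) \left(-43 + Y\right)\right) = -6 - \left(-130 + \left(-43 + Y\right) \left(65 + Y\right)\right) = 124 - \left(-43 + Y\right) \left(65 + Y\right)$)
$\frac{1}{K{\left(100 \right)} + Z{\left(-213,159 - 5 \right)}} = \frac{1}{\left(2919 - 100^{2} - 2200\right) + \left(-31 + 7 \left(-213\right)\right)} = \frac{1}{\left(2919 - 10000 - 2200\right) - 1522} = \frac{1}{-9281 - 1522} = \frac{1}{-10803} = - \frac{1}{10803}$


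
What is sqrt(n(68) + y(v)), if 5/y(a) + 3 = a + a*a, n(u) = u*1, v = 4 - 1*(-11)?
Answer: 7*sqrt(77973)/237 ≈ 8.2475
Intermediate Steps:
v = 15 (v = 4 + 11 = 15)
n(u) = u
y(a) = 5/(-3 + a + a**2) (y(a) = 5/(-3 + (a + a*a)) = 5/(-3 + (a + a**2)) = 5/(-3 + a + a**2))
sqrt(n(68) + y(v)) = sqrt(68 + 5/(-3 + 15 + 15**2)) = sqrt(68 + 5/(-3 + 15 + 225)) = sqrt(68 + 5/237) = sqrt(16121/237) = 7*sqrt(77973)/237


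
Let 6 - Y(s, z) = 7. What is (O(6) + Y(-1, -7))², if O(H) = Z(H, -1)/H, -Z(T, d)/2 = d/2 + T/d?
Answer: 49/36 ≈ 1.3611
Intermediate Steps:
Y(s, z) = -1 (Y(s, z) = 6 - 1*7 = 6 - 7 = -1)
Z(T, d) = -d - 2*T/d (Z(T, d) = -2*(d/2 + T/d) = -d - 2*T/d)
O(H) = (1 + 2*H)/H (O(H) = (-1*(-1) - 2*H/(-1))/H = (1 - 2*H*(-1))/H = (1 + 2*H)/H)
(O(6) + Y(-1, -7))² = ((2 + 1/6) - 1)² = ((2 + ⅙) - 1)² = (13/6 - 1)² = (7/6)² = 49/36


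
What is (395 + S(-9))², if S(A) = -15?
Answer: 144400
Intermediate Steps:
(395 + S(-9))² = (395 - 15)² = 380² = 144400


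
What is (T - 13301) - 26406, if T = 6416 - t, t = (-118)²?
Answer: -47215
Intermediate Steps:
t = 13924
T = -7508 (T = 6416 - 1*13924 = 6416 - 13924 = -7508)
(T - 13301) - 26406 = (-7508 - 13301) - 26406 = -20809 - 26406 = -47215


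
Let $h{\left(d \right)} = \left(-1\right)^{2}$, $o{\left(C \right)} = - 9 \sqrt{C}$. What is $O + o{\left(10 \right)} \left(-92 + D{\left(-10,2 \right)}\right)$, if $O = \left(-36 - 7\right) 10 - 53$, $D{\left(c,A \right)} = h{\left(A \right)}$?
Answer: $-483 + 819 \sqrt{10} \approx 2106.9$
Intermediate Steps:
$h{\left(d \right)} = 1$
$D{\left(c,A \right)} = 1$
$O = -483$ ($O = \left(-36 - 7\right) 10 - 53 = \left(-43\right) 10 - 53 = -430 - 53 = -483$)
$O + o{\left(10 \right)} \left(-92 + D{\left(-10,2 \right)}\right) = -483 + - 9 \sqrt{10} \left(-92 + 1\right) = -483 + - 9 \sqrt{10} \left(-91\right) = -483 + 819 \sqrt{10}$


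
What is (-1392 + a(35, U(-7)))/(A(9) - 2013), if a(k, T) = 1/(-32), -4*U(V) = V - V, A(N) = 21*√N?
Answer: 8909/12480 ≈ 0.71386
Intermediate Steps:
U(V) = 0 (U(V) = -(V - V)/4 = -¼*0 = 0)
a(k, T) = -1/32
(-1392 + a(35, U(-7)))/(A(9) - 2013) = (-1392 - 1/32)/(21*√9 - 2013) = -44545/(32*(21*3 - 2013)) = -44545/(32*(63 - 2013)) = -44545/32/(-1950) = -44545/32*(-1/1950) = 8909/12480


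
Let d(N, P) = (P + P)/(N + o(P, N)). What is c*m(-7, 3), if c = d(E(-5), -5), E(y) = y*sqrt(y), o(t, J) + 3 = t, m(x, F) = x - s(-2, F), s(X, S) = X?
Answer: -400/189 + 250*I*sqrt(5)/189 ≈ -2.1164 + 2.9578*I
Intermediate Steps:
m(x, F) = 2 + x (m(x, F) = x - 1*(-2) = x + 2 = 2 + x)
o(t, J) = -3 + t
E(y) = y**(3/2)
d(N, P) = 2*P/(-3 + N + P) (d(N, P) = (P + P)/(N + (-3 + P)) = (2*P)/(-3 + N + P) = 2*P/(-3 + N + P))
c = -10/(-8 - 5*I*sqrt(5)) (c = 2*(-5)/(-3 + (-5)**(3/2) - 5) = 2*(-5)/(-3 - 5*I*sqrt(5) - 5) = 2*(-5)/(-8 - 5*I*sqrt(5)) = -10/(-8 - 5*I*sqrt(5)) ≈ 0.42328 - 0.59155*I)
c*m(-7, 3) = (80/189 - 50*I*sqrt(5)/189)*(2 - 7) = (80/189 - 50*I*sqrt(5)/189)*(-5) = -400/189 + 250*I*sqrt(5)/189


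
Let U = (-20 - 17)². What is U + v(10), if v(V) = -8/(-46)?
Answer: 31491/23 ≈ 1369.2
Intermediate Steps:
U = 1369 (U = (-37)² = 1369)
v(V) = 4/23 (v(V) = -8*(-1/46) = 4/23)
U + v(10) = 1369 + 4/23 = 31491/23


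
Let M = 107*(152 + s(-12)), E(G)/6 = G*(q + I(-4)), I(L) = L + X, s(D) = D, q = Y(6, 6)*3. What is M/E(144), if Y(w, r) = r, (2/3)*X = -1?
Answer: 749/540 ≈ 1.3870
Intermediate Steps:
X = -3/2 (X = (3/2)*(-1) = -3/2 ≈ -1.5000)
q = 18 (q = 6*3 = 18)
I(L) = -3/2 + L (I(L) = L - 3/2 = -3/2 + L)
E(G) = 75*G (E(G) = 6*(G*(18 + (-3/2 - 4))) = 6*(G*(18 - 11/2)) = 6*(G*(25/2)) = 6*(25*G/2) = 75*G)
M = 14980 (M = 107*(152 - 12) = 107*140 = 14980)
M/E(144) = 14980/((75*144)) = 14980/10800 = 14980*(1/10800) = 749/540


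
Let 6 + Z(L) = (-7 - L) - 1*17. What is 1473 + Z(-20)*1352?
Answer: -12047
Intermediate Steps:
Z(L) = -30 - L (Z(L) = -6 + ((-7 - L) - 1*17) = -6 + ((-7 - L) - 17) = -6 + (-24 - L) = -30 - L)
1473 + Z(-20)*1352 = 1473 + (-30 - 1*(-20))*1352 = 1473 + (-30 + 20)*1352 = 1473 - 10*1352 = 1473 - 13520 = -12047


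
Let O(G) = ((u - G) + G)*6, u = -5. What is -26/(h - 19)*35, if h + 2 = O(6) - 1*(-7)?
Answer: 455/22 ≈ 20.682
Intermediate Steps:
O(G) = -30 (O(G) = ((-5 - G) + G)*6 = -5*6 = -30)
h = -25 (h = -2 + (-30 - 1*(-7)) = -2 + (-30 + 7) = -2 - 23 = -25)
-26/(h - 19)*35 = -26/(-25 - 19)*35 = -26/(-44)*35 = -26*(-1/44)*35 = (13/22)*35 = 455/22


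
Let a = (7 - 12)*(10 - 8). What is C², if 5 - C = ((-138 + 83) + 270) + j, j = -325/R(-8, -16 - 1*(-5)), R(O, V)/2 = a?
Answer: 819025/16 ≈ 51189.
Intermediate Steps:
a = -10 (a = -5*2 = -10)
R(O, V) = -20 (R(O, V) = 2*(-10) = -20)
j = 65/4 (j = -325/(-20) = -325*(-1/20) = 65/4 ≈ 16.250)
C = -905/4 (C = 5 - (((-138 + 83) + 270) + 65/4) = 5 - ((-55 + 270) + 65/4) = 5 - (215 + 65/4) = 5 - 1*925/4 = 5 - 925/4 = -905/4 ≈ -226.25)
C² = (-905/4)² = 819025/16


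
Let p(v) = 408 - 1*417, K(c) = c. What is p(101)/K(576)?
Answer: -1/64 ≈ -0.015625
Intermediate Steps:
p(v) = -9 (p(v) = 408 - 417 = -9)
p(101)/K(576) = -9/576 = -9*1/576 = -1/64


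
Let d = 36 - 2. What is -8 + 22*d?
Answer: 740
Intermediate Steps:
d = 34
-8 + 22*d = -8 + 22*34 = -8 + 748 = 740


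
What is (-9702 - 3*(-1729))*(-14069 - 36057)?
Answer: 226318890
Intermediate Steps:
(-9702 - 3*(-1729))*(-14069 - 36057) = (-9702 + 5187)*(-50126) = -4515*(-50126) = 226318890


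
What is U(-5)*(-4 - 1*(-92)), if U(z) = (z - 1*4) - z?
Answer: -352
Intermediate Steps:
U(z) = -4 (U(z) = (z - 4) - z = (-4 + z) - z = -4)
U(-5)*(-4 - 1*(-92)) = -4*(-4 - 1*(-92)) = -4*(-4 + 92) = -4*88 = -352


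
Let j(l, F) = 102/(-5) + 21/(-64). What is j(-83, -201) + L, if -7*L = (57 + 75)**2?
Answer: -5622111/2240 ≈ -2509.9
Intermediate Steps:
j(l, F) = -6633/320 (j(l, F) = 102*(-1/5) + 21*(-1/64) = -102/5 - 21/64 = -6633/320)
L = -17424/7 (L = -(57 + 75)**2/7 = -1/7*132**2 = -1/7*17424 = -17424/7 ≈ -2489.1)
j(-83, -201) + L = -6633/320 - 17424/7 = -5622111/2240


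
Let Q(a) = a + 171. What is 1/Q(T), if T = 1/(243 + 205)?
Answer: 448/76609 ≈ 0.0058479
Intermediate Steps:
T = 1/448 ≈ 0.0022321
Q(a) = 171 + a
1/Q(T) = 1/(171 + 1/448) = 1/(76609/448) = 448/76609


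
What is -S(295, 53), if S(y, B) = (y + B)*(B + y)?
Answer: -121104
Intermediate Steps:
S(y, B) = (B + y)**2 (S(y, B) = (B + y)*(B + y) = (B + y)**2)
-S(295, 53) = -(53 + 295)**2 = -1*348**2 = -1*121104 = -121104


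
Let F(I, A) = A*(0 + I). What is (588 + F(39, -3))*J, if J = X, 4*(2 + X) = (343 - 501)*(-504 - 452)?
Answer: 17784960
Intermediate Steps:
F(I, A) = A*I
X = 37760 (X = -2 + ((343 - 501)*(-504 - 452))/4 = -2 + (-158*(-956))/4 = -2 + (¼)*151048 = -2 + 37762 = 37760)
J = 37760
(588 + F(39, -3))*J = (588 - 3*39)*37760 = (588 - 117)*37760 = 471*37760 = 17784960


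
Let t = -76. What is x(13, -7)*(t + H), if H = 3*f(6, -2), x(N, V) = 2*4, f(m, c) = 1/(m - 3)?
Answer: -600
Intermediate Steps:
f(m, c) = 1/(-3 + m)
x(N, V) = 8
H = 1 (H = 3/(-3 + 6) = 3/3 = 3*(⅓) = 1)
x(13, -7)*(t + H) = 8*(-76 + 1) = 8*(-75) = -600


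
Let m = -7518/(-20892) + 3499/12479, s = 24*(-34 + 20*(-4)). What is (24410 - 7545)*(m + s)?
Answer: -2004515184553095/43451878 ≈ -4.6132e+7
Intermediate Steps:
s = -2736 (s = 24*(-34 - 80) = 24*(-114) = -2736)
m = 27819705/43451878 (m = -7518*(-1/20892) + 3499*(1/12479) = 1253/3482 + 3499/12479 = 27819705/43451878 ≈ 0.64024)
(24410 - 7545)*(m + s) = (24410 - 7545)*(27819705/43451878 - 2736) = 16865*(-118856518503/43451878) = -2004515184553095/43451878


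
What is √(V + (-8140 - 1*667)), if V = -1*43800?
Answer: I*√52607 ≈ 229.36*I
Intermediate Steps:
V = -43800
√(V + (-8140 - 1*667)) = √(-43800 + (-8140 - 1*667)) = √(-43800 + (-8140 - 667)) = √(-43800 - 8807) = √(-52607) = I*√52607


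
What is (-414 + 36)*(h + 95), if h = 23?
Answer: -44604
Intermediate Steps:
(-414 + 36)*(h + 95) = (-414 + 36)*(23 + 95) = -378*118 = -44604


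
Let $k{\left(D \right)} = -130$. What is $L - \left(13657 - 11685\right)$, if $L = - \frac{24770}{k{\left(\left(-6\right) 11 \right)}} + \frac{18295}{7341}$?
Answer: $- \frac{169772384}{95433} \approx -1779.0$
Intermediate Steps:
$L = \frac{18421492}{95433}$ ($L = - \frac{24770}{-130} + \frac{18295}{7341} = \left(-24770\right) \left(- \frac{1}{130}\right) + 18295 \cdot \frac{1}{7341} = \frac{2477}{13} + \frac{18295}{7341} = \frac{18421492}{95433} \approx 193.03$)
$L - \left(13657 - 11685\right) = \frac{18421492}{95433} - \left(13657 - 11685\right) = \frac{18421492}{95433} - 1972 = - \frac{169772384}{95433}$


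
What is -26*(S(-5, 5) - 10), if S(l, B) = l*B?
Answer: 910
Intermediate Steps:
S(l, B) = B*l
-26*(S(-5, 5) - 10) = -26*(5*(-5) - 10) = -26*(-25 - 10) = -26*(-35) = 910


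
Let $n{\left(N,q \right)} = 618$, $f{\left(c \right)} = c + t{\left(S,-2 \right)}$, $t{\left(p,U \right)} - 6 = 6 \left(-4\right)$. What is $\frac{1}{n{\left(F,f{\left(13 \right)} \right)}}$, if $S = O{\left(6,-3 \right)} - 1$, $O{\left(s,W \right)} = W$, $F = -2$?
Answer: $\frac{1}{618} \approx 0.0016181$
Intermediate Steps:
$S = -4$ ($S = -3 - 1 = -4$)
$t{\left(p,U \right)} = -18$ ($t{\left(p,U \right)} = 6 + 6 \left(-4\right) = 6 - 24 = -18$)
$f{\left(c \right)} = -18 + c$ ($f{\left(c \right)} = c - 18 = -18 + c$)
$\frac{1}{n{\left(F,f{\left(13 \right)} \right)}} = \frac{1}{618}$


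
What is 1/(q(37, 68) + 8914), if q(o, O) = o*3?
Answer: 1/9025 ≈ 0.00011080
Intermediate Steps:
q(o, O) = 3*o
1/(q(37, 68) + 8914) = 1/(3*37 + 8914) = 1/(111 + 8914) = 1/9025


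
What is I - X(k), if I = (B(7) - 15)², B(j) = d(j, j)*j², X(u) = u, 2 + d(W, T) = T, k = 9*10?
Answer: 52810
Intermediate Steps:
k = 90
d(W, T) = -2 + T
B(j) = j²*(-2 + j) (B(j) = (-2 + j)*j² = j²*(-2 + j))
I = 52900 (I = (7²*(-2 + 7) - 15)² = (49*5 - 15)² = (245 - 15)² = 230² = 52900)
I - X(k) = 52900 - 1*90 = 52900 - 90 = 52810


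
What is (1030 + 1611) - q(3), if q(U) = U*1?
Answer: 2638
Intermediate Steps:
q(U) = U
(1030 + 1611) - q(3) = (1030 + 1611) - 1*3 = 2641 - 3 = 2638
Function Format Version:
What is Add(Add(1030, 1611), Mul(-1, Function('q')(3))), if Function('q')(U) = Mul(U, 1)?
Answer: 2638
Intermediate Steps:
Function('q')(U) = U
Add(Add(1030, 1611), Mul(-1, Function('q')(3))) = Add(Add(1030, 1611), Mul(-1, 3)) = Add(2641, -3) = 2638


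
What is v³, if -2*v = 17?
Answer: -4913/8 ≈ -614.13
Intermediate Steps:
v = -17/2 (v = -½*17 = -17/2 ≈ -8.5000)
v³ = (-17/2)³ = -4913/8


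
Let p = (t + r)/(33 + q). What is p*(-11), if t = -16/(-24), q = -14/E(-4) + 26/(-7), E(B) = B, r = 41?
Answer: -19250/1377 ≈ -13.980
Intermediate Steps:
q = -3/14 (q = -14/(-4) + 26/(-7) = -14*(-¼) + 26*(-⅐) = 7/2 - 26/7 = -3/14 ≈ -0.21429)
t = ⅔ (t = -16*(-1/24) = ⅔ ≈ 0.66667)
p = 1750/1377 (p = (⅔ + 41)/(33 - 3/14) = 125/(3*(459/14)) = (125/3)*(14/459) = 1750/1377 ≈ 1.2709)
p*(-11) = (1750/1377)*(-11) = -19250/1377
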